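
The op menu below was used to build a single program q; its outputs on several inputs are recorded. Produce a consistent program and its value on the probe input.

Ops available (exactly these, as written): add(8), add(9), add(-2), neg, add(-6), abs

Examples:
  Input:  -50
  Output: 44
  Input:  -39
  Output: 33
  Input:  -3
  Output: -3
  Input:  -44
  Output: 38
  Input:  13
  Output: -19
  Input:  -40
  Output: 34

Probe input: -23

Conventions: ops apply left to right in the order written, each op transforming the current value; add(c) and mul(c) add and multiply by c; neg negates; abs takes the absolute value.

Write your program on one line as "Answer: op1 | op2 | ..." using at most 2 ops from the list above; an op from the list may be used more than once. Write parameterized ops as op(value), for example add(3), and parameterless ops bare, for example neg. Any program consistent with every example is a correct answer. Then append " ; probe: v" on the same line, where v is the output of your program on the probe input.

neg | add(-6) ; probe: 17

Check, running the answer program on each example:
  -50 -> 50 -> 44
  -39 -> 39 -> 33
  -3 -> 3 -> -3
  -44 -> 44 -> 38
  13 -> -13 -> -19
  -40 -> 40 -> 34
  probe: -23 -> 23 -> 17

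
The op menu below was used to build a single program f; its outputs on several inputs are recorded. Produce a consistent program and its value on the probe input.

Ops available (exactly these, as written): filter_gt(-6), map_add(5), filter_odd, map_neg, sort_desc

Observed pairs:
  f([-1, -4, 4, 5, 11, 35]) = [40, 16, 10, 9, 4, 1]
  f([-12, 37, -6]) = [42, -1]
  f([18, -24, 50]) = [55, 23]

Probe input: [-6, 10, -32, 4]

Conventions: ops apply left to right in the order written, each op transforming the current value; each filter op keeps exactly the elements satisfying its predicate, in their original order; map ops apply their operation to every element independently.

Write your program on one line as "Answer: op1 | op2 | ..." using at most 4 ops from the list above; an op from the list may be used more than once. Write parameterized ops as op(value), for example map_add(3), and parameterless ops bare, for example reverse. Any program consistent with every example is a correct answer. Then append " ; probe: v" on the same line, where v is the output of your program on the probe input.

sort_desc | map_add(5) | filter_gt(-6) ; probe: [15, 9, -1]

Check, running the answer program on each example:
  [-1, -4, 4, 5, 11, 35] -> [35, 11, 5, 4, -1, -4] -> [40, 16, 10, 9, 4, 1] -> [40, 16, 10, 9, 4, 1]
  [-12, 37, -6] -> [37, -6, -12] -> [42, -1, -7] -> [42, -1]
  [18, -24, 50] -> [50, 18, -24] -> [55, 23, -19] -> [55, 23]
  probe: [-6, 10, -32, 4] -> [10, 4, -6, -32] -> [15, 9, -1, -27] -> [15, 9, -1]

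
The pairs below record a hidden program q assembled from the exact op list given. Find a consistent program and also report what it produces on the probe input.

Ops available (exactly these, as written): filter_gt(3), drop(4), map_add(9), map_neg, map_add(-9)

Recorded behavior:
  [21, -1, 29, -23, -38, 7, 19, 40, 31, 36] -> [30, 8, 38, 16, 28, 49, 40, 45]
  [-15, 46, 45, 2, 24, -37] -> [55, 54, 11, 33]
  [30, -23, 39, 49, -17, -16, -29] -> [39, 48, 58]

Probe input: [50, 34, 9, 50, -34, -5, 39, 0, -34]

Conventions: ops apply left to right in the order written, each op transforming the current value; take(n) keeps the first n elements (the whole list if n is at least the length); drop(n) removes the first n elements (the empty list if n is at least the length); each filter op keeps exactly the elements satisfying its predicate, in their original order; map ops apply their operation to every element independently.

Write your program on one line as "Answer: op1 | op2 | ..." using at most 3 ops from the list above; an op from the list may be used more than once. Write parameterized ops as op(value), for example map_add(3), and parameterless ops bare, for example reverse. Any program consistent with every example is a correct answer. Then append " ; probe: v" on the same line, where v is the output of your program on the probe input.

map_add(9) | filter_gt(3) ; probe: [59, 43, 18, 59, 4, 48, 9]

Check, running the answer program on each example:
  [21, -1, 29, -23, -38, 7, 19, 40, 31, 36] -> [30, 8, 38, -14, -29, 16, 28, 49, 40, 45] -> [30, 8, 38, 16, 28, 49, 40, 45]
  [-15, 46, 45, 2, 24, -37] -> [-6, 55, 54, 11, 33, -28] -> [55, 54, 11, 33]
  [30, -23, 39, 49, -17, -16, -29] -> [39, -14, 48, 58, -8, -7, -20] -> [39, 48, 58]
  probe: [50, 34, 9, 50, -34, -5, 39, 0, -34] -> [59, 43, 18, 59, -25, 4, 48, 9, -25] -> [59, 43, 18, 59, 4, 48, 9]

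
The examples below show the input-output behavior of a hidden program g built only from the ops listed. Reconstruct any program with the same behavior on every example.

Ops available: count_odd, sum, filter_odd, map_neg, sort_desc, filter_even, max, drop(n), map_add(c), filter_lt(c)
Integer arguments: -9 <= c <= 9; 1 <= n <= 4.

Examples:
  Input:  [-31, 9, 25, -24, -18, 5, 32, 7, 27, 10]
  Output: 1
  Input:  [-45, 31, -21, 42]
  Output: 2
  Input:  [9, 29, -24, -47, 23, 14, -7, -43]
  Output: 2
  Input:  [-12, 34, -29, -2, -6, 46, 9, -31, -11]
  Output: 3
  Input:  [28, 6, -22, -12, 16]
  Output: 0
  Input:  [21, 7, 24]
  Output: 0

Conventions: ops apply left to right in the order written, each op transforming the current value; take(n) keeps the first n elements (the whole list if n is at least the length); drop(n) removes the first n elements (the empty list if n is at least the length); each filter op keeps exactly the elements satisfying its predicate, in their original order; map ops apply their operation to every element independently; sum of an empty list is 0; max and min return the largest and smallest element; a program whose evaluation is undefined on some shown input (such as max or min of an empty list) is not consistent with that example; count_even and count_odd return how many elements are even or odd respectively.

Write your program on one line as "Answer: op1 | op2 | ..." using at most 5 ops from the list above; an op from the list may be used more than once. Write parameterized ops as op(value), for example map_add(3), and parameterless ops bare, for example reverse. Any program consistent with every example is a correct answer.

filter_lt(-9) | filter_odd | map_neg | count_odd

Check, running the answer program on each example:
  [-31, 9, 25, -24, -18, 5, 32, 7, 27, 10] -> [-31, -24, -18] -> [-31] -> [31] -> 1
  [-45, 31, -21, 42] -> [-45, -21] -> [-45, -21] -> [45, 21] -> 2
  [9, 29, -24, -47, 23, 14, -7, -43] -> [-24, -47, -43] -> [-47, -43] -> [47, 43] -> 2
  [-12, 34, -29, -2, -6, 46, 9, -31, -11] -> [-12, -29, -31, -11] -> [-29, -31, -11] -> [29, 31, 11] -> 3
  [28, 6, -22, -12, 16] -> [-22, -12] -> [] -> [] -> 0
  [21, 7, 24] -> [] -> [] -> [] -> 0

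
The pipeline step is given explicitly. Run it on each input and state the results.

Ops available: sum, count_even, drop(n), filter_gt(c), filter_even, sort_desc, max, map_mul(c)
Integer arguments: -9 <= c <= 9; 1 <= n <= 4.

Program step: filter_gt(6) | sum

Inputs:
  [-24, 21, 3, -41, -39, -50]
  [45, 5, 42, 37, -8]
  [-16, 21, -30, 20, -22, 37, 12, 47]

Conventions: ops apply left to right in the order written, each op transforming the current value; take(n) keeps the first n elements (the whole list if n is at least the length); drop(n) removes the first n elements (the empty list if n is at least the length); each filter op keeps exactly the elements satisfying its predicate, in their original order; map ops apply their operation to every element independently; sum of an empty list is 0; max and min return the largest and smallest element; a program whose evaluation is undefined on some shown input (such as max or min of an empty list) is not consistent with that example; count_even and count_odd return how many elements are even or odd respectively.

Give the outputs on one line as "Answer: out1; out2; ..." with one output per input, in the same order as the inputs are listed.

21; 124; 137

Execution, op by op:
  [-24, 21, 3, -41, -39, -50] -> [21] -> 21
  [45, 5, 42, 37, -8] -> [45, 42, 37] -> 124
  [-16, 21, -30, 20, -22, 37, 12, 47] -> [21, 20, 37, 12, 47] -> 137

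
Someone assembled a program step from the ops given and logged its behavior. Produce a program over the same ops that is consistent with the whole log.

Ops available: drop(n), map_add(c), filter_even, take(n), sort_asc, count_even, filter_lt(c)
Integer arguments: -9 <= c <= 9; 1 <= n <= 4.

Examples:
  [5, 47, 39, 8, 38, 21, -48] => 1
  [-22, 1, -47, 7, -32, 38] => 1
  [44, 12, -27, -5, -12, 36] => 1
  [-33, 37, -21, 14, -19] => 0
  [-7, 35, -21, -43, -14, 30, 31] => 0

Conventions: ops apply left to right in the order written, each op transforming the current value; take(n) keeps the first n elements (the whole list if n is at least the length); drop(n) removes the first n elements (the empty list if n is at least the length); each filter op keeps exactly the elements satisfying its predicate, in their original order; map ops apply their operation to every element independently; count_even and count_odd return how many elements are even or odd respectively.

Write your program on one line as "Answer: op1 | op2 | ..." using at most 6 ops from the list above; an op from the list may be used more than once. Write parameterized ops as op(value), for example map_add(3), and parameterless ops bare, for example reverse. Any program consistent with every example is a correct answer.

filter_lt(4) | take(3) | map_add(1) | map_add(9) | count_even

Check, running the answer program on each example:
  [5, 47, 39, 8, 38, 21, -48] -> [-48] -> [-48] -> [-47] -> [-38] -> 1
  [-22, 1, -47, 7, -32, 38] -> [-22, 1, -47, -32] -> [-22, 1, -47] -> [-21, 2, -46] -> [-12, 11, -37] -> 1
  [44, 12, -27, -5, -12, 36] -> [-27, -5, -12] -> [-27, -5, -12] -> [-26, -4, -11] -> [-17, 5, -2] -> 1
  [-33, 37, -21, 14, -19] -> [-33, -21, -19] -> [-33, -21, -19] -> [-32, -20, -18] -> [-23, -11, -9] -> 0
  [-7, 35, -21, -43, -14, 30, 31] -> [-7, -21, -43, -14] -> [-7, -21, -43] -> [-6, -20, -42] -> [3, -11, -33] -> 0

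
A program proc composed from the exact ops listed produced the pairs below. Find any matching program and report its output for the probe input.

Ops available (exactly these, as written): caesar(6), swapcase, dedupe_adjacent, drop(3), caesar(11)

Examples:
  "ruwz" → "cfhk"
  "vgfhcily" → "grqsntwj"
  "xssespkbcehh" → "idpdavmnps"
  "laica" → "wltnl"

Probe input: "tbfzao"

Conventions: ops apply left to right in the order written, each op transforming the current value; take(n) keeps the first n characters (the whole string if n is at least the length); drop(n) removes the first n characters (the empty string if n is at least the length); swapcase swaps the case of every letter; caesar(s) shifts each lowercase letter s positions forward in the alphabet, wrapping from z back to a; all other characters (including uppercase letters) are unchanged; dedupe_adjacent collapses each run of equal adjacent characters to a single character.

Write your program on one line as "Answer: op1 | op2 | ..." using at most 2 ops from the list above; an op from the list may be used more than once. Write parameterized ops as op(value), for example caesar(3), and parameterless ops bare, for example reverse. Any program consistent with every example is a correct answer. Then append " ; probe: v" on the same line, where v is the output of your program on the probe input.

caesar(11) | dedupe_adjacent ; probe: "emqklz"

Check, running the answer program on each example:
  "ruwz" -> "cfhk" -> "cfhk"
  "vgfhcily" -> "grqsntwj" -> "grqsntwj"
  "xssespkbcehh" -> "iddpdavmnpss" -> "idpdavmnps"
  "laica" -> "wltnl" -> "wltnl"
  probe: "tbfzao" -> "emqklz" -> "emqklz"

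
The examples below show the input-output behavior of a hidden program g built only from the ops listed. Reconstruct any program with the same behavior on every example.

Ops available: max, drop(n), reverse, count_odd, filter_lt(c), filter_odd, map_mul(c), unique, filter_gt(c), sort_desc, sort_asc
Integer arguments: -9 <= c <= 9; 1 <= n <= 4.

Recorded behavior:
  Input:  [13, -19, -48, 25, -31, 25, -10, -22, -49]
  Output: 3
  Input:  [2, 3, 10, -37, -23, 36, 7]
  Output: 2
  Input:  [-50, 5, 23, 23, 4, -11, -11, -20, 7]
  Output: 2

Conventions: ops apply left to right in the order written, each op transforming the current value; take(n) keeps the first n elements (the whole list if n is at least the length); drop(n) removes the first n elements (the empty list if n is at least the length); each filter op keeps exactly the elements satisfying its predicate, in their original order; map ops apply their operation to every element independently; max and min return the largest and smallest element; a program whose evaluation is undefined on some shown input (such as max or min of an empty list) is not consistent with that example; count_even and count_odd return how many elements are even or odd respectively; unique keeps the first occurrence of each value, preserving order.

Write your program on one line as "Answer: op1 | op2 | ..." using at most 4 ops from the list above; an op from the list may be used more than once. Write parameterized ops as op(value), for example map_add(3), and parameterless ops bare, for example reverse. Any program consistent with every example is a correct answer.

filter_odd | filter_lt(0) | sort_desc | count_odd

Check, running the answer program on each example:
  [13, -19, -48, 25, -31, 25, -10, -22, -49] -> [13, -19, 25, -31, 25, -49] -> [-19, -31, -49] -> [-19, -31, -49] -> 3
  [2, 3, 10, -37, -23, 36, 7] -> [3, -37, -23, 7] -> [-37, -23] -> [-23, -37] -> 2
  [-50, 5, 23, 23, 4, -11, -11, -20, 7] -> [5, 23, 23, -11, -11, 7] -> [-11, -11] -> [-11, -11] -> 2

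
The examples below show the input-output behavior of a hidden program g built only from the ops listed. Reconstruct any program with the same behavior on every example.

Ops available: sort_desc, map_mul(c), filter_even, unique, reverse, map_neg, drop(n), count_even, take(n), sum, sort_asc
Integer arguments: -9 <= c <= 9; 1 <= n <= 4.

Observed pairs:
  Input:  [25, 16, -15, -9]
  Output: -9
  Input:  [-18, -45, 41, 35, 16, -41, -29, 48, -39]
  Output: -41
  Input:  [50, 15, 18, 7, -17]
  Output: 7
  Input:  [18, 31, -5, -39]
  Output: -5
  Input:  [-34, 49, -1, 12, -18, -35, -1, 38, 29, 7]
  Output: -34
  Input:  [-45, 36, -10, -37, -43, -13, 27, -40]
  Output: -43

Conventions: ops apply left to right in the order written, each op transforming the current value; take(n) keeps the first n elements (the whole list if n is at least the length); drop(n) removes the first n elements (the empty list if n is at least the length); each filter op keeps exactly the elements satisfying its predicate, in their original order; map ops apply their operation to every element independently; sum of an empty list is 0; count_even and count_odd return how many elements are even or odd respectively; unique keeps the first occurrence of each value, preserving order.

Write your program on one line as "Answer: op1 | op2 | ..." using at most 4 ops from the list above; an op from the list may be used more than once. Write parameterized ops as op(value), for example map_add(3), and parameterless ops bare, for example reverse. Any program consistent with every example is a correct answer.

sort_asc | take(2) | drop(1) | sum

Check, running the answer program on each example:
  [25, 16, -15, -9] -> [-15, -9, 16, 25] -> [-15, -9] -> [-9] -> -9
  [-18, -45, 41, 35, 16, -41, -29, 48, -39] -> [-45, -41, -39, -29, -18, 16, 35, 41, 48] -> [-45, -41] -> [-41] -> -41
  [50, 15, 18, 7, -17] -> [-17, 7, 15, 18, 50] -> [-17, 7] -> [7] -> 7
  [18, 31, -5, -39] -> [-39, -5, 18, 31] -> [-39, -5] -> [-5] -> -5
  [-34, 49, -1, 12, -18, -35, -1, 38, 29, 7] -> [-35, -34, -18, -1, -1, 7, 12, 29, 38, 49] -> [-35, -34] -> [-34] -> -34
  [-45, 36, -10, -37, -43, -13, 27, -40] -> [-45, -43, -40, -37, -13, -10, 27, 36] -> [-45, -43] -> [-43] -> -43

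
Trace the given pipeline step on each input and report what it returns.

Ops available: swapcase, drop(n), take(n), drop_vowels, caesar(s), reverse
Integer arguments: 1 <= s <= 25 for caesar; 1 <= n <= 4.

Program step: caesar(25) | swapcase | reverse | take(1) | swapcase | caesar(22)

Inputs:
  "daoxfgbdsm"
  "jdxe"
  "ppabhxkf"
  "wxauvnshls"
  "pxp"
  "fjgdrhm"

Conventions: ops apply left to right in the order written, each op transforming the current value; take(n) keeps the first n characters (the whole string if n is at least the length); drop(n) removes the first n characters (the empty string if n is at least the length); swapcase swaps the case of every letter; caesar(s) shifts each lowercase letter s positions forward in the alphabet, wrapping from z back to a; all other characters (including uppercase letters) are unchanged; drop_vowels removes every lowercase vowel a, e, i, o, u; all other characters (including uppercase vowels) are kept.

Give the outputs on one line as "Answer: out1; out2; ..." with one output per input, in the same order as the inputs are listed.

Execution, op by op:
  "daoxfgbdsm" -> "cznwefacrl" -> "CZNWEFACRL" -> "LRCAFEWNZC" -> "L" -> "l" -> "h"
  "jdxe" -> "icwd" -> "ICWD" -> "DWCI" -> "D" -> "d" -> "z"
  "ppabhxkf" -> "oozagwje" -> "OOZAGWJE" -> "EJWGAZOO" -> "E" -> "e" -> "a"
  "wxauvnshls" -> "vwztumrgkr" -> "VWZTUMRGKR" -> "RKGRMUTZWV" -> "R" -> "r" -> "n"
  "pxp" -> "owo" -> "OWO" -> "OWO" -> "O" -> "o" -> "k"
  "fjgdrhm" -> "eifcqgl" -> "EIFCQGL" -> "LGQCFIE" -> "L" -> "l" -> "h"

"h"; "z"; "a"; "n"; "k"; "h"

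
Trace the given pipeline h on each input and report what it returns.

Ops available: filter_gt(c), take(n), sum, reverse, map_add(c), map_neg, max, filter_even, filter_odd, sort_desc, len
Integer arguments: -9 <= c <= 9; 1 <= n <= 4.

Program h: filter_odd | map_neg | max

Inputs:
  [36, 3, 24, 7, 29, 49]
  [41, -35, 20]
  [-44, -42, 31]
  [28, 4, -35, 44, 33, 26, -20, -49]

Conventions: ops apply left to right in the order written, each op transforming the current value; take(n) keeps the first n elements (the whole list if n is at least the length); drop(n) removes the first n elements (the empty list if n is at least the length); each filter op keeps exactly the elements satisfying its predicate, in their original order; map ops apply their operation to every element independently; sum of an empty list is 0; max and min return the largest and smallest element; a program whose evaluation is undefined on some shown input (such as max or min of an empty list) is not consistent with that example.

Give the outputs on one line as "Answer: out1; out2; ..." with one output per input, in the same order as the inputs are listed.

Execution, op by op:
  [36, 3, 24, 7, 29, 49] -> [3, 7, 29, 49] -> [-3, -7, -29, -49] -> -3
  [41, -35, 20] -> [41, -35] -> [-41, 35] -> 35
  [-44, -42, 31] -> [31] -> [-31] -> -31
  [28, 4, -35, 44, 33, 26, -20, -49] -> [-35, 33, -49] -> [35, -33, 49] -> 49

-3; 35; -31; 49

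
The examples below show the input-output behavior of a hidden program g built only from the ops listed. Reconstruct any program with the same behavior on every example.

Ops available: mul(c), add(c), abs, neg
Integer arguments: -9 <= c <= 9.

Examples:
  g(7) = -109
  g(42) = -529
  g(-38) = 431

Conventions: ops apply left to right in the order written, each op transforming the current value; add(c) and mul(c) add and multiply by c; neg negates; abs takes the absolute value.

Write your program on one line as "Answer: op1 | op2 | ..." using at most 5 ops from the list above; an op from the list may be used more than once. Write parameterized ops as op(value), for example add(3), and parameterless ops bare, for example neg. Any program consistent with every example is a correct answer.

add(2) | mul(2) | mul(-6) | add(-9) | add(8)

Check, running the answer program on each example:
  7 -> 9 -> 18 -> -108 -> -117 -> -109
  42 -> 44 -> 88 -> -528 -> -537 -> -529
  -38 -> -36 -> -72 -> 432 -> 423 -> 431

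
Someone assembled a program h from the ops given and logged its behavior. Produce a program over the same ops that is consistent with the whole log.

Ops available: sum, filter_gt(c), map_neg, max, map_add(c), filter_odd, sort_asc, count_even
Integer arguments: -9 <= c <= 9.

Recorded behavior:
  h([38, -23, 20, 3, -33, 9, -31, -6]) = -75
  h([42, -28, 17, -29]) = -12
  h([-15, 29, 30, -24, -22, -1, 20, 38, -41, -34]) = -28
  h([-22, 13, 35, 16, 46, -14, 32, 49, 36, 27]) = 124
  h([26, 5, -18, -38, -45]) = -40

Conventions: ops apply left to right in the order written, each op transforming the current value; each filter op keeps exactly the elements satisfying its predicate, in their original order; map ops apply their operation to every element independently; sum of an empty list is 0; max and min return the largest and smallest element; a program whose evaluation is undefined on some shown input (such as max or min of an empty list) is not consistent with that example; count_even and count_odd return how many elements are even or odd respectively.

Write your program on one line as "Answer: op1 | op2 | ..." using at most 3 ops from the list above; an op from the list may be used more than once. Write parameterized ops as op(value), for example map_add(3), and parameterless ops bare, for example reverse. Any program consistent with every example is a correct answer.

sort_asc | filter_odd | sum

Check, running the answer program on each example:
  [38, -23, 20, 3, -33, 9, -31, -6] -> [-33, -31, -23, -6, 3, 9, 20, 38] -> [-33, -31, -23, 3, 9] -> -75
  [42, -28, 17, -29] -> [-29, -28, 17, 42] -> [-29, 17] -> -12
  [-15, 29, 30, -24, -22, -1, 20, 38, -41, -34] -> [-41, -34, -24, -22, -15, -1, 20, 29, 30, 38] -> [-41, -15, -1, 29] -> -28
  [-22, 13, 35, 16, 46, -14, 32, 49, 36, 27] -> [-22, -14, 13, 16, 27, 32, 35, 36, 46, 49] -> [13, 27, 35, 49] -> 124
  [26, 5, -18, -38, -45] -> [-45, -38, -18, 5, 26] -> [-45, 5] -> -40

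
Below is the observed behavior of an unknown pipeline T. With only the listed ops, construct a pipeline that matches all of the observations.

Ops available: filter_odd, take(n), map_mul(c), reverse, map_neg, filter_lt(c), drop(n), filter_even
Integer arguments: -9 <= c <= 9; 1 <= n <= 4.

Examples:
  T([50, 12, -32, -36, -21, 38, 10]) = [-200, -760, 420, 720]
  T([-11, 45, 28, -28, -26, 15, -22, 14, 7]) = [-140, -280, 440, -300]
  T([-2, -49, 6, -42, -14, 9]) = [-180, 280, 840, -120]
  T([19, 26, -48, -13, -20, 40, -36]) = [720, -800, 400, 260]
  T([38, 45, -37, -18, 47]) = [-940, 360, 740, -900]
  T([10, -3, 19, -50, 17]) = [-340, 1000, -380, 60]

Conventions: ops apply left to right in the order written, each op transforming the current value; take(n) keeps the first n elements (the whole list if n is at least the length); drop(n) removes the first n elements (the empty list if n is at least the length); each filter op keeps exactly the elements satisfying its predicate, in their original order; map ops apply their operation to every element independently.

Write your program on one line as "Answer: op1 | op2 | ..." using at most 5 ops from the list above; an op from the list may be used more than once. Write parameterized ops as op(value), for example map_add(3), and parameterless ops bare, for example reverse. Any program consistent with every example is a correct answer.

map_mul(5) | map_mul(-4) | reverse | take(4)

Check, running the answer program on each example:
  [50, 12, -32, -36, -21, 38, 10] -> [250, 60, -160, -180, -105, 190, 50] -> [-1000, -240, 640, 720, 420, -760, -200] -> [-200, -760, 420, 720, 640, -240, -1000] -> [-200, -760, 420, 720]
  [-11, 45, 28, -28, -26, 15, -22, 14, 7] -> [-55, 225, 140, -140, -130, 75, -110, 70, 35] -> [220, -900, -560, 560, 520, -300, 440, -280, -140] -> [-140, -280, 440, -300, 520, 560, -560, -900, 220] -> [-140, -280, 440, -300]
  [-2, -49, 6, -42, -14, 9] -> [-10, -245, 30, -210, -70, 45] -> [40, 980, -120, 840, 280, -180] -> [-180, 280, 840, -120, 980, 40] -> [-180, 280, 840, -120]
  [19, 26, -48, -13, -20, 40, -36] -> [95, 130, -240, -65, -100, 200, -180] -> [-380, -520, 960, 260, 400, -800, 720] -> [720, -800, 400, 260, 960, -520, -380] -> [720, -800, 400, 260]
  [38, 45, -37, -18, 47] -> [190, 225, -185, -90, 235] -> [-760, -900, 740, 360, -940] -> [-940, 360, 740, -900, -760] -> [-940, 360, 740, -900]
  [10, -3, 19, -50, 17] -> [50, -15, 95, -250, 85] -> [-200, 60, -380, 1000, -340] -> [-340, 1000, -380, 60, -200] -> [-340, 1000, -380, 60]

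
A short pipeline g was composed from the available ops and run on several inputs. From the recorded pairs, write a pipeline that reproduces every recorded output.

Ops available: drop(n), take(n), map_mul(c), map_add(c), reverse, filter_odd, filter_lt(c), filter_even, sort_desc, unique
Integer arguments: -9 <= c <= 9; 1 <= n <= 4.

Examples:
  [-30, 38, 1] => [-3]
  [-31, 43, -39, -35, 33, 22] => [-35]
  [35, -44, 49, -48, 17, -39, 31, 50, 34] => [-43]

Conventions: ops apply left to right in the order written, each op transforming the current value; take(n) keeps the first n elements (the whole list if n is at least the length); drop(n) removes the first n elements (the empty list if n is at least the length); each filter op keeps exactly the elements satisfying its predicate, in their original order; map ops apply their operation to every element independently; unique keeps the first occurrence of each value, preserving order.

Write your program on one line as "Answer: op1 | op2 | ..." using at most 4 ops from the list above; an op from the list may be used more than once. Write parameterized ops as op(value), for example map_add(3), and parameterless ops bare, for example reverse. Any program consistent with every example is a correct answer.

sort_desc | filter_lt(6) | take(1) | map_add(-4)

Check, running the answer program on each example:
  [-30, 38, 1] -> [38, 1, -30] -> [1, -30] -> [1] -> [-3]
  [-31, 43, -39, -35, 33, 22] -> [43, 33, 22, -31, -35, -39] -> [-31, -35, -39] -> [-31] -> [-35]
  [35, -44, 49, -48, 17, -39, 31, 50, 34] -> [50, 49, 35, 34, 31, 17, -39, -44, -48] -> [-39, -44, -48] -> [-39] -> [-43]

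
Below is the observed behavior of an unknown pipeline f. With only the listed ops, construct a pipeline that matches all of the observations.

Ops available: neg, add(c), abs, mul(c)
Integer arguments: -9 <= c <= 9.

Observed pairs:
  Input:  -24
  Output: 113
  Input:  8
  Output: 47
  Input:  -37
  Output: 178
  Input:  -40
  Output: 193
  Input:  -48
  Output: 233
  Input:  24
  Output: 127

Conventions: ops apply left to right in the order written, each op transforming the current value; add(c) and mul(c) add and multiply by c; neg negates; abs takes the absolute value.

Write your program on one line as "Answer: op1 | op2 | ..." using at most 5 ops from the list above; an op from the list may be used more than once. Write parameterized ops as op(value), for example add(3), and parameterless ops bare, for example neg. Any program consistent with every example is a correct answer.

neg | mul(-5) | add(7) | neg | abs

Check, running the answer program on each example:
  -24 -> 24 -> -120 -> -113 -> 113 -> 113
  8 -> -8 -> 40 -> 47 -> -47 -> 47
  -37 -> 37 -> -185 -> -178 -> 178 -> 178
  -40 -> 40 -> -200 -> -193 -> 193 -> 193
  -48 -> 48 -> -240 -> -233 -> 233 -> 233
  24 -> -24 -> 120 -> 127 -> -127 -> 127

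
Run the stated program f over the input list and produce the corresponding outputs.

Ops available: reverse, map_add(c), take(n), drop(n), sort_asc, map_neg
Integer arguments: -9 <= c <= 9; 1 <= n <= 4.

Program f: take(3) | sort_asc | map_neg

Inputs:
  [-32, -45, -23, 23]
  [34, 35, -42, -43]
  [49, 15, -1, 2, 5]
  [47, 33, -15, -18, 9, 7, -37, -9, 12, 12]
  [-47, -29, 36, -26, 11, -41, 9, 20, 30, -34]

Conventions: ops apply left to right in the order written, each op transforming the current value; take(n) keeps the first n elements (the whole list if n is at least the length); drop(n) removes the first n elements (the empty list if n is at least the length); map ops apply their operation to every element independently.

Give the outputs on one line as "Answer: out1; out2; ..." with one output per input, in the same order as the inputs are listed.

[45, 32, 23]; [42, -34, -35]; [1, -15, -49]; [15, -33, -47]; [47, 29, -36]

Execution, op by op:
  [-32, -45, -23, 23] -> [-32, -45, -23] -> [-45, -32, -23] -> [45, 32, 23]
  [34, 35, -42, -43] -> [34, 35, -42] -> [-42, 34, 35] -> [42, -34, -35]
  [49, 15, -1, 2, 5] -> [49, 15, -1] -> [-1, 15, 49] -> [1, -15, -49]
  [47, 33, -15, -18, 9, 7, -37, -9, 12, 12] -> [47, 33, -15] -> [-15, 33, 47] -> [15, -33, -47]
  [-47, -29, 36, -26, 11, -41, 9, 20, 30, -34] -> [-47, -29, 36] -> [-47, -29, 36] -> [47, 29, -36]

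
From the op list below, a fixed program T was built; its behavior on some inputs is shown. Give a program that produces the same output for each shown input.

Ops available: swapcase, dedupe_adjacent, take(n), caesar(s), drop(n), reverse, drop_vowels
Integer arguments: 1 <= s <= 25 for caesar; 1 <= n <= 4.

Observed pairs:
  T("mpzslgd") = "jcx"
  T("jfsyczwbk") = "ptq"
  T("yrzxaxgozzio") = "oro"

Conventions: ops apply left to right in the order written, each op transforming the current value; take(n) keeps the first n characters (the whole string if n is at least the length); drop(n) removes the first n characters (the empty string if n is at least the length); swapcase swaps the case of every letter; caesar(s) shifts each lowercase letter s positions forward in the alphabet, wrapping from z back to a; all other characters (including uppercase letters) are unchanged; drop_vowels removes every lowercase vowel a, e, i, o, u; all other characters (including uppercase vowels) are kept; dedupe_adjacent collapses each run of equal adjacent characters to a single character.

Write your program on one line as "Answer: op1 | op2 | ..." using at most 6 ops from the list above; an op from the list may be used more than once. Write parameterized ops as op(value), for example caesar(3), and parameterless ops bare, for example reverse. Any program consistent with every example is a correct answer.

drop(1) | caesar(14) | drop(2) | caesar(3) | take(3)

Check, running the answer program on each example:
  "mpzslgd" -> "pzslgd" -> "dngzur" -> "gzur" -> "jcxu" -> "jcx"
  "jfsyczwbk" -> "fsyczwbk" -> "tgmqnkpy" -> "mqnkpy" -> "ptqnsb" -> "ptq"
  "yrzxaxgozzio" -> "rzxaxgozzio" -> "fnlolucnnwc" -> "lolucnnwc" -> "oroxfqqzf" -> "oro"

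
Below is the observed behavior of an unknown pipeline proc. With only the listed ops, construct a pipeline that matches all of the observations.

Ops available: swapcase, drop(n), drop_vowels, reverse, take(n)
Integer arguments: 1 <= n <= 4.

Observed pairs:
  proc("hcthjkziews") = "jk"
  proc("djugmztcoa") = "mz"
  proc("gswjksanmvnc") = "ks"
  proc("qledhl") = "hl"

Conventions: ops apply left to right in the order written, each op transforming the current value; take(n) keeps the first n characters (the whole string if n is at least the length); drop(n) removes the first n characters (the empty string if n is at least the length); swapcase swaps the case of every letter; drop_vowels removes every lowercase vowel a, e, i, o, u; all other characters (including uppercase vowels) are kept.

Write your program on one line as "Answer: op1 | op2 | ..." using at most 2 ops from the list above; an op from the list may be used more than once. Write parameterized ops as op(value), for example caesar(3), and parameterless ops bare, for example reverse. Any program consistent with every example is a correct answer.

drop(4) | take(2)

Check, running the answer program on each example:
  "hcthjkziews" -> "jkziews" -> "jk"
  "djugmztcoa" -> "mztcoa" -> "mz"
  "gswjksanmvnc" -> "ksanmvnc" -> "ks"
  "qledhl" -> "hl" -> "hl"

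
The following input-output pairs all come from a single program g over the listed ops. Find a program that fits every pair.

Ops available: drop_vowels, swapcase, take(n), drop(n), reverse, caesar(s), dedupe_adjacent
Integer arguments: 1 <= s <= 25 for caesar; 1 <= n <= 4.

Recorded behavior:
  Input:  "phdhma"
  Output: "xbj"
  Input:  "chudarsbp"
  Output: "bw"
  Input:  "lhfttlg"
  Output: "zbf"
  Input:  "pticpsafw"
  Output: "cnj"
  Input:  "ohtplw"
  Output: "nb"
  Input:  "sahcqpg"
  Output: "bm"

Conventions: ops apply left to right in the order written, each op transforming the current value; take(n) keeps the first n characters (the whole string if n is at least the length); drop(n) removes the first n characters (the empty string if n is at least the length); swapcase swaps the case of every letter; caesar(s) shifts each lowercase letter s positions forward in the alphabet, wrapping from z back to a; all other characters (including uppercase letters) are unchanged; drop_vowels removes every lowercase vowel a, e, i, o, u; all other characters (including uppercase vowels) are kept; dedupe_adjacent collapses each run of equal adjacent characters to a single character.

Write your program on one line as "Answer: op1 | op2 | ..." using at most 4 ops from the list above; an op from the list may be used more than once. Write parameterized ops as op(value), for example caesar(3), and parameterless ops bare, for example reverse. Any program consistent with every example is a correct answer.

take(3) | caesar(20) | reverse | drop_vowels

Check, running the answer program on each example:
  "phdhma" -> "phd" -> "jbx" -> "xbj" -> "xbj"
  "chudarsbp" -> "chu" -> "wbo" -> "obw" -> "bw"
  "lhfttlg" -> "lhf" -> "fbz" -> "zbf" -> "zbf"
  "pticpsafw" -> "pti" -> "jnc" -> "cnj" -> "cnj"
  "ohtplw" -> "oht" -> "ibn" -> "nbi" -> "nb"
  "sahcqpg" -> "sah" -> "mub" -> "bum" -> "bm"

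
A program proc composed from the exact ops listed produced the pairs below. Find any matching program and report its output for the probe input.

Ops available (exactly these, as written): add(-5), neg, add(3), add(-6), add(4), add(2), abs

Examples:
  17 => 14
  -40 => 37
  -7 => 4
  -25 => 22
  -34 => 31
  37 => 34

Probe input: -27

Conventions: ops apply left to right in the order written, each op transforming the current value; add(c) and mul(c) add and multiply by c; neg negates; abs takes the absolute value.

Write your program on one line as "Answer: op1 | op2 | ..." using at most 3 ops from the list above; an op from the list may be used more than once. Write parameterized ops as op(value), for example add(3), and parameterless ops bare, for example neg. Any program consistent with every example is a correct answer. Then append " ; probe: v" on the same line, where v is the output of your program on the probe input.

abs | add(-5) | add(2) ; probe: 24

Check, running the answer program on each example:
  17 -> 17 -> 12 -> 14
  -40 -> 40 -> 35 -> 37
  -7 -> 7 -> 2 -> 4
  -25 -> 25 -> 20 -> 22
  -34 -> 34 -> 29 -> 31
  37 -> 37 -> 32 -> 34
  probe: -27 -> 27 -> 22 -> 24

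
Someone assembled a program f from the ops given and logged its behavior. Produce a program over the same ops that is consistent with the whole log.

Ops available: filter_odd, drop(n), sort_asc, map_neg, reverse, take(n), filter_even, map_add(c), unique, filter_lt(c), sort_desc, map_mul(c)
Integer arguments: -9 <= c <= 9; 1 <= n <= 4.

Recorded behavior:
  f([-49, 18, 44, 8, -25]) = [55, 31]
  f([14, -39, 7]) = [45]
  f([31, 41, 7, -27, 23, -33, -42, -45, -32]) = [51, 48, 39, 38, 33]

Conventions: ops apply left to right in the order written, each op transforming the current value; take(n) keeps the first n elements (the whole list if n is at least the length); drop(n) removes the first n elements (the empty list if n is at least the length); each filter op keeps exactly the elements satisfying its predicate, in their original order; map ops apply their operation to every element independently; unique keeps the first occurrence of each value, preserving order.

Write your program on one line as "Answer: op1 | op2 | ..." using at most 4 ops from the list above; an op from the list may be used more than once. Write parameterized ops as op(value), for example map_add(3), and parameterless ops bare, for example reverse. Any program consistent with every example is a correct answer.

filter_lt(3) | map_neg | map_add(6) | sort_desc

Check, running the answer program on each example:
  [-49, 18, 44, 8, -25] -> [-49, -25] -> [49, 25] -> [55, 31] -> [55, 31]
  [14, -39, 7] -> [-39] -> [39] -> [45] -> [45]
  [31, 41, 7, -27, 23, -33, -42, -45, -32] -> [-27, -33, -42, -45, -32] -> [27, 33, 42, 45, 32] -> [33, 39, 48, 51, 38] -> [51, 48, 39, 38, 33]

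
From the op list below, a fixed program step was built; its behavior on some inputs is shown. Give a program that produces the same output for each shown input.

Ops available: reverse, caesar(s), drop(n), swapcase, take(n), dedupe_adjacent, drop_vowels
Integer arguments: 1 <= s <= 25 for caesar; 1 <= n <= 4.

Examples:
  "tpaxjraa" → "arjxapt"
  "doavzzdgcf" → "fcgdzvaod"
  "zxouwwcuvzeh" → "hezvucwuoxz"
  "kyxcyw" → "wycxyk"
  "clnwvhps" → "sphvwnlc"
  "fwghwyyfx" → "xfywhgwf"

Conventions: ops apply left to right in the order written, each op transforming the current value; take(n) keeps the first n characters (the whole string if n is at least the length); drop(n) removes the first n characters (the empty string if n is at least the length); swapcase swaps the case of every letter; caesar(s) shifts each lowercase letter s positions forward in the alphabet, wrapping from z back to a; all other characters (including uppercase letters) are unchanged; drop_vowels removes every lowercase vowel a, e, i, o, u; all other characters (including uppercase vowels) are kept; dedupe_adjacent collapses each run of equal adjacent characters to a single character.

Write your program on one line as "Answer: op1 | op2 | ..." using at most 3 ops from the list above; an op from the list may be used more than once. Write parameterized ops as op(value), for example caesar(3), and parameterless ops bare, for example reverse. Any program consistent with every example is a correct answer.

reverse | dedupe_adjacent

Check, running the answer program on each example:
  "tpaxjraa" -> "aarjxapt" -> "arjxapt"
  "doavzzdgcf" -> "fcgdzzvaod" -> "fcgdzvaod"
  "zxouwwcuvzeh" -> "hezvucwwuoxz" -> "hezvucwuoxz"
  "kyxcyw" -> "wycxyk" -> "wycxyk"
  "clnwvhps" -> "sphvwnlc" -> "sphvwnlc"
  "fwghwyyfx" -> "xfyywhgwf" -> "xfywhgwf"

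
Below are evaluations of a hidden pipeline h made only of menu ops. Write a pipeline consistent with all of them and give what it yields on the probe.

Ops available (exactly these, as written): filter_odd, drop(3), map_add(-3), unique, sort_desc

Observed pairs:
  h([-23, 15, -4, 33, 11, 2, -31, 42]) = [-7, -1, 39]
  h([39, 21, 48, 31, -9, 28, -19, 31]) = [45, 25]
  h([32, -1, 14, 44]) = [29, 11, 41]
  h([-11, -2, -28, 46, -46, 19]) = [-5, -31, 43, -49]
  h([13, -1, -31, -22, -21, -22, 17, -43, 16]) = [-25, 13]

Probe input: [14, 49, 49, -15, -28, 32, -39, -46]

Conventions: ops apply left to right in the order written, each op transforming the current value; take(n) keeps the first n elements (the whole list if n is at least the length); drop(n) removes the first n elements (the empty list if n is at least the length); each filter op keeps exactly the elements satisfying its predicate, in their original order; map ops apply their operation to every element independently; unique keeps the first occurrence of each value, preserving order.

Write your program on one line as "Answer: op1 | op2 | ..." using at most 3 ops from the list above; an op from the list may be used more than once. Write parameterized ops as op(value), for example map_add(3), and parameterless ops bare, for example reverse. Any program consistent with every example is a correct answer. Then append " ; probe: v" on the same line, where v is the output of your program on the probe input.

unique | map_add(-3) | filter_odd ; probe: [11, -31, 29, -49]

Check, running the answer program on each example:
  [-23, 15, -4, 33, 11, 2, -31, 42] -> [-23, 15, -4, 33, 11, 2, -31, 42] -> [-26, 12, -7, 30, 8, -1, -34, 39] -> [-7, -1, 39]
  [39, 21, 48, 31, -9, 28, -19, 31] -> [39, 21, 48, 31, -9, 28, -19] -> [36, 18, 45, 28, -12, 25, -22] -> [45, 25]
  [32, -1, 14, 44] -> [32, -1, 14, 44] -> [29, -4, 11, 41] -> [29, 11, 41]
  [-11, -2, -28, 46, -46, 19] -> [-11, -2, -28, 46, -46, 19] -> [-14, -5, -31, 43, -49, 16] -> [-5, -31, 43, -49]
  [13, -1, -31, -22, -21, -22, 17, -43, 16] -> [13, -1, -31, -22, -21, 17, -43, 16] -> [10, -4, -34, -25, -24, 14, -46, 13] -> [-25, 13]
  probe: [14, 49, 49, -15, -28, 32, -39, -46] -> [14, 49, -15, -28, 32, -39, -46] -> [11, 46, -18, -31, 29, -42, -49] -> [11, -31, 29, -49]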